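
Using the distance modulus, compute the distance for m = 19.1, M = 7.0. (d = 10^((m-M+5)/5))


d = 10^((m - M + 5)/5) = 10^((19.1 - 7.0 + 5)/5) = 2630.268

2630.268 pc


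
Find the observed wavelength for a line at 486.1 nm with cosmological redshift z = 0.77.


lam_obs = lam_emit * (1 + z) = 486.1 * (1 + 0.77) = 860.397

860.397 nm


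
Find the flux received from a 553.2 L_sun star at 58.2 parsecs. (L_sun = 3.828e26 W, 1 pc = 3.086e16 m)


F = L / (4*pi*d^2) = 2.118e+29 / (4*pi*(1.796e+18)^2) = 5.224e-09

5.224e-09 W/m^2


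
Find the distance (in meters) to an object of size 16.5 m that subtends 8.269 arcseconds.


D = size / theta_rad, theta_rad = 8.269 * pi/(180*3600) = 4.009e-05, D = 411581.7273

411581.7273 m


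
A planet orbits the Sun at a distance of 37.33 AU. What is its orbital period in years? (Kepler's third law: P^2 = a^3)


P = a^(3/2) = 37.33^1.5 = 228.0799

228.0799 years


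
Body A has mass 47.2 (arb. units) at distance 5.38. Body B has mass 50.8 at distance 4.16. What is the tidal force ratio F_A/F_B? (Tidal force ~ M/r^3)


Ratio = (M1/r1^3) / (M2/r2^3) = (47.2/5.38^3) / (50.8/4.16^3) = 0.4295

0.4295


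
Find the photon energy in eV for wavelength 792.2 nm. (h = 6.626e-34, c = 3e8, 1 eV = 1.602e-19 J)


E = hc/lambda = 6.626e-34 * 3e8 / 7.922e-07 = 2.509e-19 J = 1.5663 eV

1.5663 eV


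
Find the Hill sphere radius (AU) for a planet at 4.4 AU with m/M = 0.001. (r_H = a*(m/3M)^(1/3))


r_H = a * (m/3M)^(1/3) = 4.4 * (0.001/3)^(1/3) = 0.3051

0.3051 AU


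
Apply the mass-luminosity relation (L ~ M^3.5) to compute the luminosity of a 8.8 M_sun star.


L/L_sun = (M/M_sun)^3.5 = 8.8^3.5 = 2021.5726

2021.5726 L_sun


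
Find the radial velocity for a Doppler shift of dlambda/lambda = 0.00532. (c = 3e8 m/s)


v = (dlambda/lambda) * c = 0.00532 * 3e8 = 1.596e+06

1.596e+06 m/s


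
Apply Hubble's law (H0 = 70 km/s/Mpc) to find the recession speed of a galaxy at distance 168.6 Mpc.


v = H0 * d = 70 * 168.6 = 11802.0

11802.0 km/s


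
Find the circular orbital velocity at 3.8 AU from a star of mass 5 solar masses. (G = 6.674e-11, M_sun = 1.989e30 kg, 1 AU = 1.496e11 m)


v = sqrt(GM/r) = sqrt(6.674e-11 * 9.945e+30 / 5.685e+11) = 34169.443

34169.443 m/s


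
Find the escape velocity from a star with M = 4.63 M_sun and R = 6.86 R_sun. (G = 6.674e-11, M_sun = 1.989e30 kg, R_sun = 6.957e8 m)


M = 4.63 * 1.989e30 kg = 9.20907e+30 kg; R = 6.86 * 6.957e8 m = 4.772502e+09 m. v_esc = sqrt(2GM/R) = sqrt(2 * 6.674e-11 * 9.20907e+30 / 4.772502e+09) = 507508.0397

507508.0397 m/s


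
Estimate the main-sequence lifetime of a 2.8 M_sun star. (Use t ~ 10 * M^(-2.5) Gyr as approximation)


t = 10 * M^(-2.5) = 10 * 2.8^(-2.5) = 0.7623

0.7623 Gyr


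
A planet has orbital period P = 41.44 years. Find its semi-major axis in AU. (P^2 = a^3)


a = P^(2/3) = 41.44^(2/3) = 11.9751

11.9751 AU


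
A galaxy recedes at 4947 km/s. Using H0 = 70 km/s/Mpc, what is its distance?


d = v / H0 = 4947 / 70 = 70.6714

70.6714 Mpc


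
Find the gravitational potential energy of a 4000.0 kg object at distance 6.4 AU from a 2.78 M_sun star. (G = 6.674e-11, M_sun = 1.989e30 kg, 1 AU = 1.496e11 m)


M = 2.78 * 1.989e30 kg = 5.52942e+30 kg; r = 6.4 AU * 1.496e11 m/AU = 9.5744e+11 m. U = -GM*m/r = -(6.674e-11 * 5.52942e+30 * 4000.0) / 9.5744e+11 = -1.542e+12

-1.542e+12 J


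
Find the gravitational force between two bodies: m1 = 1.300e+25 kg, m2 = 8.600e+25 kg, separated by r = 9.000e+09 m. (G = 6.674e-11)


F = G*m1*m2/r^2 = 6.674e-11 * 1.300e+25 * 8.600e+25 / (9.000e+09)^2 = 6.674e-11 * 1.118e+51 / 8.100e+19 = 9.212e+20

9.212e+20 N


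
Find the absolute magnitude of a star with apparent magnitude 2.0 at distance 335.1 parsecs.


M = m - 5*log10(d) + 5 = 2.0 - 5*log10(335.1) + 5 = -5.6259

-5.6259


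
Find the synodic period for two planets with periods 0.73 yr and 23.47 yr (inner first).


1/P_syn = |1/P1 - 1/P2| = |1/0.73 - 1/23.47| => P_syn = 0.7534

0.7534 years


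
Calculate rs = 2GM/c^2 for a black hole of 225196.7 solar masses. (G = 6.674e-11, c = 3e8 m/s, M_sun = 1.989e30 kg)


M = 225196.7 * 1.989e30 kg = 4.479162363e+35 kg. rs = 2GM/c^2 = 2 * 6.674e-11 * 4.479162363e+35 / (3e8)^2 = 6.643e+08

6.643e+08 m


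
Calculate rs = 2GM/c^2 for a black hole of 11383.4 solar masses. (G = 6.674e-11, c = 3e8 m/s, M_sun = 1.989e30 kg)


M = 11383.4 * 1.989e30 kg = 2.26415826e+34 kg. rs = 2GM/c^2 = 2 * 6.674e-11 * 2.26415826e+34 / (3e8)^2 = 3.358e+07

3.358e+07 m


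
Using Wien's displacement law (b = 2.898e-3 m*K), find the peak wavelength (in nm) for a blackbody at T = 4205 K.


lam_max = b / T = 2.898e-3 / 4205 = 6.892e-07 m = 689.1795 nm

689.1795 nm


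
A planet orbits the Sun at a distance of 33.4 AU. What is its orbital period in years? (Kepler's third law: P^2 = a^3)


P = a^(3/2) = 33.4^1.5 = 193.0277

193.0277 years


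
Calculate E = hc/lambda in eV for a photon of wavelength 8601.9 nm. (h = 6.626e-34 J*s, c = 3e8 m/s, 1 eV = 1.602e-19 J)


E = hc/lambda = 6.626e-34 * 3e8 / 8.602e-06 = 2.311e-20 J = 0.1442 eV

0.1442 eV


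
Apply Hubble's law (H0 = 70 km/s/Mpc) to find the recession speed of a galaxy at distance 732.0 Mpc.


v = H0 * d = 70 * 732.0 = 51240.0

51240.0 km/s


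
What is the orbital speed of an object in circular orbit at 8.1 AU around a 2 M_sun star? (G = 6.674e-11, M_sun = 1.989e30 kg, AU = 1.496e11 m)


v = sqrt(GM/r) = sqrt(6.674e-11 * 3.978e+30 / 1.212e+12) = 14801.8904

14801.8904 m/s


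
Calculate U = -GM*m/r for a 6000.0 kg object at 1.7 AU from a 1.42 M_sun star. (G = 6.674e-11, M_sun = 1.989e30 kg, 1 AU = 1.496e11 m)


M = 1.42 * 1.989e30 kg = 2.82438e+30 kg; r = 1.7 AU * 1.496e11 m/AU = 2.5432e+11 m. U = -GM*m/r = -(6.674e-11 * 2.82438e+30 * 6000.0) / 2.5432e+11 = -4.447e+12

-4.447e+12 J


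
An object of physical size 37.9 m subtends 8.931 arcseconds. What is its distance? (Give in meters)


D = size / theta_rad, theta_rad = 8.931 * pi/(180*3600) = 4.330e-05, D = 875314.7639

875314.7639 m


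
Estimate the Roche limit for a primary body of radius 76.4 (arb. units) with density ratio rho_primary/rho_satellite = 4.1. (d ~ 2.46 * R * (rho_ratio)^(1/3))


d_Roche = 2.46 * 76.4 * 4.1^(1/3) = 300.8083

300.8083


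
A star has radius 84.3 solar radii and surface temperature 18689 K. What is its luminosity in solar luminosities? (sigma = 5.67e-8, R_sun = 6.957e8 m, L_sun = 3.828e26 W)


R = 84.3 * 6.957e8 m = 5.864751e+10 m. L = 4*pi*R^2*sigma*T^4 = 4*pi*(5.864751e+10)^2 * 5.67e-8 * 18689^4 = 2.989760054e+32 W. L/L_sun = 2.989760054e+32 / 3.828e26 = 781024.0475

781024.0475 L_sun


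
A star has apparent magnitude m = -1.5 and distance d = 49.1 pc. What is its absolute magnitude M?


M = m - 5*log10(d) + 5 = -1.5 - 5*log10(49.1) + 5 = -4.9554

-4.9554


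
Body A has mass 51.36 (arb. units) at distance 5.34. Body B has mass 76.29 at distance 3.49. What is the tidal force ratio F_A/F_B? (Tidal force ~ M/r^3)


Ratio = (M1/r1^3) / (M2/r2^3) = (51.36/5.34^3) / (76.29/3.49^3) = 0.1879

0.1879


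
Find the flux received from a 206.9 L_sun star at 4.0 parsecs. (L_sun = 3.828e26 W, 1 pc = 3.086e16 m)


F = L / (4*pi*d^2) = 7.920e+28 / (4*pi*(1.234e+17)^2) = 4.136e-07

4.136e-07 W/m^2


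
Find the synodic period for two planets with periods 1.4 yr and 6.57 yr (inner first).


1/P_syn = |1/P1 - 1/P2| = |1/1.4 - 1/6.57| => P_syn = 1.7791

1.7791 years


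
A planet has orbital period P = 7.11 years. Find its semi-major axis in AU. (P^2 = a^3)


a = P^(2/3) = 7.11^(2/3) = 3.6975

3.6975 AU


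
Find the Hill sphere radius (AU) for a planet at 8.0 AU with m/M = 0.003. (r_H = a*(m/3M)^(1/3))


r_H = a * (m/3M)^(1/3) = 8.0 * (0.003/3)^(1/3) = 0.8

0.8 AU


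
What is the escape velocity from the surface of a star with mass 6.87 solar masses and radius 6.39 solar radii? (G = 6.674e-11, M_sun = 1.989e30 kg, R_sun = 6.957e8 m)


M = 6.87 * 1.989e30 kg = 1.366443e+31 kg; R = 6.39 * 6.957e8 m = 4.445523e+09 m. v_esc = sqrt(2GM/R) = sqrt(2 * 6.674e-11 * 1.366443e+31 / 4.445523e+09) = 640534.3554

640534.3554 m/s


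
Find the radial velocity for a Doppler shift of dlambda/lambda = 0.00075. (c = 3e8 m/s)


v = (dlambda/lambda) * c = 0.00075 * 3e8 = 225000.0

225000.0 m/s


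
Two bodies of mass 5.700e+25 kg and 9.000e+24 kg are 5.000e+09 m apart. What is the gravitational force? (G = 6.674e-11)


F = G*m1*m2/r^2 = 6.674e-11 * 5.700e+25 * 9.000e+24 / (5.000e+09)^2 = 6.674e-11 * 5.130e+50 / 2.500e+19 = 1.370e+21

1.370e+21 N


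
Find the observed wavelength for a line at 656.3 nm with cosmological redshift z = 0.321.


lam_obs = lam_emit * (1 + z) = 656.3 * (1 + 0.321) = 866.9723

866.9723 nm


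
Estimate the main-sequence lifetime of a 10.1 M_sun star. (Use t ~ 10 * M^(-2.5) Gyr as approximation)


t = 10 * M^(-2.5) = 10 * 10.1^(-2.5) = 0.0308

0.0308 Gyr


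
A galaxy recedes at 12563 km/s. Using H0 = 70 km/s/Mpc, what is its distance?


d = v / H0 = 12563 / 70 = 179.4714

179.4714 Mpc


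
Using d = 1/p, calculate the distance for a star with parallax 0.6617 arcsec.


d = 1/p = 1/0.6617 = 1.5113

1.5113 pc


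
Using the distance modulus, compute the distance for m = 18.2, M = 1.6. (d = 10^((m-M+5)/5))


d = 10^((m - M + 5)/5) = 10^((18.2 - 1.6 + 5)/5) = 20892.9613

20892.9613 pc


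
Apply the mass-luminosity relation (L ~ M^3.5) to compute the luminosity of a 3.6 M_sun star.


L/L_sun = (M/M_sun)^3.5 = 3.6^3.5 = 88.5235

88.5235 L_sun


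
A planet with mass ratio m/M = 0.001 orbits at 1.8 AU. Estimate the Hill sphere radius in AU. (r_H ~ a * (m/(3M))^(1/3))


r_H = a * (m/3M)^(1/3) = 1.8 * (0.001/3)^(1/3) = 0.1248

0.1248 AU


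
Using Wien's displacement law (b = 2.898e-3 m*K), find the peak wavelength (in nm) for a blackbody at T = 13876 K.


lam_max = b / T = 2.898e-3 / 13876 = 2.088e-07 m = 208.8498 nm

208.8498 nm


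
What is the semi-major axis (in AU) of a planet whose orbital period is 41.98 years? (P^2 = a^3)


a = P^(2/3) = 41.98^(2/3) = 12.0789

12.0789 AU


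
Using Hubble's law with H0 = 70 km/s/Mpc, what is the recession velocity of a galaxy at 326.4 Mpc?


v = H0 * d = 70 * 326.4 = 22848.0

22848.0 km/s


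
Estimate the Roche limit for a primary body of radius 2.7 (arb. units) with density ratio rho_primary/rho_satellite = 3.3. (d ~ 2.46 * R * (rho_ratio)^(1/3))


d_Roche = 2.46 * 2.7 * 3.3^(1/3) = 9.8886

9.8886


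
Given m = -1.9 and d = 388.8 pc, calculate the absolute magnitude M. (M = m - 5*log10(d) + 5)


M = m - 5*log10(d) + 5 = -1.9 - 5*log10(388.8) + 5 = -9.8486

-9.8486


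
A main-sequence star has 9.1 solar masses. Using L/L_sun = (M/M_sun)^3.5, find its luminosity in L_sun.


L/L_sun = (M/M_sun)^3.5 = 9.1^3.5 = 2273.2378

2273.2378 L_sun


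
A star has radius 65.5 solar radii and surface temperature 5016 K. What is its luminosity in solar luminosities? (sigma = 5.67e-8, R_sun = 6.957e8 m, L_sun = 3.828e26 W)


R = 65.5 * 6.957e8 m = 4.556835e+10 m. L = 4*pi*R^2*sigma*T^4 = 4*pi*(4.556835e+10)^2 * 5.67e-8 * 5016^4 = 9.365902683e+29 W. L/L_sun = 9.365902683e+29 / 3.828e26 = 2446.683

2446.683 L_sun


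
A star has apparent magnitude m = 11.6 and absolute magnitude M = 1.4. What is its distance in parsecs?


d = 10^((m - M + 5)/5) = 10^((11.6 - 1.4 + 5)/5) = 1096.4782

1096.4782 pc


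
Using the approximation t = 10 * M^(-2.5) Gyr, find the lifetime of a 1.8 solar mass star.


t = 10 * M^(-2.5) = 10 * 1.8^(-2.5) = 2.3005

2.3005 Gyr


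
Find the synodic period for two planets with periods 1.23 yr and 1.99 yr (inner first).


1/P_syn = |1/P1 - 1/P2| = |1/1.23 - 1/1.99| => P_syn = 3.2207

3.2207 years


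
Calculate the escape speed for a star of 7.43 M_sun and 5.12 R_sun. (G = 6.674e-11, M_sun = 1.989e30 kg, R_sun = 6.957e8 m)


M = 7.43 * 1.989e30 kg = 1.477827e+31 kg; R = 5.12 * 6.957e8 m = 3.561984e+09 m. v_esc = sqrt(2GM/R) = sqrt(2 * 6.674e-11 * 1.477827e+31 / 3.561984e+09) = 744173.0108

744173.0108 m/s


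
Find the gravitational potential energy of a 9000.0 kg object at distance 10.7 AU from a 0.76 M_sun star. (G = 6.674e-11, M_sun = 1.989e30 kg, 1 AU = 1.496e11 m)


M = 0.76 * 1.989e30 kg = 1.51164e+30 kg; r = 10.7 AU * 1.496e11 m/AU = 1.60072e+12 m. U = -GM*m/r = -(6.674e-11 * 1.51164e+30 * 9000.0) / 1.60072e+12 = -5.672e+11

-5.672e+11 J


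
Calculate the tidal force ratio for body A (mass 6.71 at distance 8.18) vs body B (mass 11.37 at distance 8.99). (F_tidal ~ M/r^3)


Ratio = (M1/r1^3) / (M2/r2^3) = (6.71/8.18^3) / (11.37/8.99^3) = 0.7834

0.7834


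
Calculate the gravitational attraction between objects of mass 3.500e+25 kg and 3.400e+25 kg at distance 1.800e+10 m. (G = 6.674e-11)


F = G*m1*m2/r^2 = 6.674e-11 * 3.500e+25 * 3.400e+25 / (1.800e+10)^2 = 6.674e-11 * 1.190e+51 / 3.240e+20 = 2.451e+20

2.451e+20 N


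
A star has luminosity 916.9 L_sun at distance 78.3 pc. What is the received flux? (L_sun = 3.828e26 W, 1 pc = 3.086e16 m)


F = L / (4*pi*d^2) = 3.510e+29 / (4*pi*(2.416e+18)^2) = 4.784e-09

4.784e-09 W/m^2


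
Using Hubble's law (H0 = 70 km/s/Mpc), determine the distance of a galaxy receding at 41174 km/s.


d = v / H0 = 41174 / 70 = 588.2

588.2 Mpc


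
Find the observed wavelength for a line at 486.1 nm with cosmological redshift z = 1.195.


lam_obs = lam_emit * (1 + z) = 486.1 * (1 + 1.195) = 1066.9895

1066.9895 nm


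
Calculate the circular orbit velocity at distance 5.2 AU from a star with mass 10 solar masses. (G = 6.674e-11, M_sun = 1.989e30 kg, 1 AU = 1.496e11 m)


v = sqrt(GM/r) = sqrt(6.674e-11 * 1.989e+31 / 7.779e+11) = 41308.8423

41308.8423 m/s


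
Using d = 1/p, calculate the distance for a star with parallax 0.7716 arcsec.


d = 1/p = 1/0.7716 = 1.296

1.296 pc


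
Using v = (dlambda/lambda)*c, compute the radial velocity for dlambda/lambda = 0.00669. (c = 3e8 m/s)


v = (dlambda/lambda) * c = 0.00669 * 3e8 = 2.007e+06

2.007e+06 m/s


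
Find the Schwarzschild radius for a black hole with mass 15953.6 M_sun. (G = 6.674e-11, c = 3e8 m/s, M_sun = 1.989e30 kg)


M = 15953.6 * 1.989e30 kg = 3.17317104e+34 kg. rs = 2GM/c^2 = 2 * 6.674e-11 * 3.17317104e+34 / (3e8)^2 = 4.706e+07

4.706e+07 m


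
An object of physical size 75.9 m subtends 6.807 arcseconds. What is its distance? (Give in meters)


D = size / theta_rad, theta_rad = 6.807 * pi/(180*3600) = 3.300e-05, D = 2.300e+06

2.300e+06 m


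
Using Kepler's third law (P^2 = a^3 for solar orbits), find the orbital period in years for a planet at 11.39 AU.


P = a^(3/2) = 11.39^1.5 = 38.4402

38.4402 years


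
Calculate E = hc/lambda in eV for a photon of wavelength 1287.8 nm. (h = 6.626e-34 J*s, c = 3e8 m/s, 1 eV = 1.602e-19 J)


E = hc/lambda = 6.626e-34 * 3e8 / 1.288e-06 = 1.544e-19 J = 0.9635 eV

0.9635 eV


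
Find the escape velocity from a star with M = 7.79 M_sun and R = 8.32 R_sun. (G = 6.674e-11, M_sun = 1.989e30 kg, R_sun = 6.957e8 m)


M = 7.79 * 1.989e30 kg = 1.549431e+31 kg; R = 8.32 * 6.957e8 m = 5.788224e+09 m. v_esc = sqrt(2GM/R) = sqrt(2 * 6.674e-11 * 1.549431e+31 / 5.788224e+09) = 597752.7111

597752.7111 m/s


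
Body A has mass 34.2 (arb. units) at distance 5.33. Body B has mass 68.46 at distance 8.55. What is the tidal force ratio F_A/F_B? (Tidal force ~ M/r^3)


Ratio = (M1/r1^3) / (M2/r2^3) = (34.2/5.33^3) / (68.46/8.55^3) = 2.0621

2.0621


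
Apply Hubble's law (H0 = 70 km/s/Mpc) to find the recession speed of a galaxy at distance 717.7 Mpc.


v = H0 * d = 70 * 717.7 = 50239.0

50239.0 km/s


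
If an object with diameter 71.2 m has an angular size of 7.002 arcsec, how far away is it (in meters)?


D = size / theta_rad, theta_rad = 7.002 * pi/(180*3600) = 3.395e-05, D = 2.097e+06

2.097e+06 m


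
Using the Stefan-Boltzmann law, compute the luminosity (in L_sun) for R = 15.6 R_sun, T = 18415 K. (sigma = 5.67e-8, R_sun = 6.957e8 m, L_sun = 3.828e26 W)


R = 15.6 * 6.957e8 m = 1.085292e+10 m. L = 4*pi*R^2*sigma*T^4 = 4*pi*(1.085292e+10)^2 * 5.67e-8 * 18415^4 = 9.651015633e+30 W. L/L_sun = 9.651015633e+30 / 3.828e26 = 25211.6396

25211.6396 L_sun


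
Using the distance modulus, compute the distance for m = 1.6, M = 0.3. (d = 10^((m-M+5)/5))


d = 10^((m - M + 5)/5) = 10^((1.6 - 0.3 + 5)/5) = 18.197

18.197 pc


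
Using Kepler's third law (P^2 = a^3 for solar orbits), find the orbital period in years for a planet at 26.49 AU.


P = a^(3/2) = 26.49^1.5 = 136.3399

136.3399 years


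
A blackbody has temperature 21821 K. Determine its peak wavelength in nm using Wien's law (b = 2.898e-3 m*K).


lam_max = b / T = 2.898e-3 / 21821 = 1.328e-07 m = 132.8078 nm

132.8078 nm


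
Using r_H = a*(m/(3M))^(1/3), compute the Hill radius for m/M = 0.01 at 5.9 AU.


r_H = a * (m/3M)^(1/3) = 5.9 * (0.01/3)^(1/3) = 0.8813

0.8813 AU


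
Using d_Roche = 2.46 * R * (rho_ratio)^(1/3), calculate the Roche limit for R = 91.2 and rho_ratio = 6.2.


d_Roche = 2.46 * 91.2 * 6.2^(1/3) = 412.1549

412.1549


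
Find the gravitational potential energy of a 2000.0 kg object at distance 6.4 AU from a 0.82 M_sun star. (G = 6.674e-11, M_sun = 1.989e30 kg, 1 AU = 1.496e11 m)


M = 0.82 * 1.989e30 kg = 1.63098e+30 kg; r = 6.4 AU * 1.496e11 m/AU = 9.5744e+11 m. U = -GM*m/r = -(6.674e-11 * 1.63098e+30 * 2000.0) / 9.5744e+11 = -2.274e+11

-2.274e+11 J


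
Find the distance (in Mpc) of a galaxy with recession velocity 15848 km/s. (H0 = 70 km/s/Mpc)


d = v / H0 = 15848 / 70 = 226.4

226.4 Mpc


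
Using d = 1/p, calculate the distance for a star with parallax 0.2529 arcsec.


d = 1/p = 1/0.2529 = 3.9541

3.9541 pc


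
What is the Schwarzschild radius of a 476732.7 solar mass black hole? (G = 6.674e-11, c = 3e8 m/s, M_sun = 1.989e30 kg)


M = 476732.7 * 1.989e30 kg = 9.482213403e+35 kg. rs = 2GM/c^2 = 2 * 6.674e-11 * 9.482213403e+35 / (3e8)^2 = 1.406e+09

1.406e+09 m


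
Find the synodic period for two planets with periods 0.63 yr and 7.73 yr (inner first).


1/P_syn = |1/P1 - 1/P2| = |1/0.63 - 1/7.73| => P_syn = 0.6859

0.6859 years


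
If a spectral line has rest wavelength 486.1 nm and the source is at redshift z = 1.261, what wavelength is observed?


lam_obs = lam_emit * (1 + z) = 486.1 * (1 + 1.261) = 1099.0721

1099.0721 nm


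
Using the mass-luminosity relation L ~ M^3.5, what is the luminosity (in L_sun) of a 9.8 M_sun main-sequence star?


L/L_sun = (M/M_sun)^3.5 = 9.8^3.5 = 2946.397

2946.397 L_sun


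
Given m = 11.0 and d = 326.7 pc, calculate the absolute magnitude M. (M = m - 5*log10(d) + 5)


M = m - 5*log10(d) + 5 = 11.0 - 5*log10(326.7) + 5 = 3.4293

3.4293


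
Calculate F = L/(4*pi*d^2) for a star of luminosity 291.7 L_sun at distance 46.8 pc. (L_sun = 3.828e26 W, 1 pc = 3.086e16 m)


F = L / (4*pi*d^2) = 1.117e+29 / (4*pi*(1.444e+18)^2) = 4.260e-09

4.260e-09 W/m^2


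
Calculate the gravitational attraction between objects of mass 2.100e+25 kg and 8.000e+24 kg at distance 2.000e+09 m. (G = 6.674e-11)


F = G*m1*m2/r^2 = 6.674e-11 * 2.100e+25 * 8.000e+24 / (2.000e+09)^2 = 6.674e-11 * 1.680e+50 / 4.000e+18 = 2.803e+21

2.803e+21 N


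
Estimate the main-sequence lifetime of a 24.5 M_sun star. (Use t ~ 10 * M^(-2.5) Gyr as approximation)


t = 10 * M^(-2.5) = 10 * 24.5^(-2.5) = 0.0034

0.0034 Gyr


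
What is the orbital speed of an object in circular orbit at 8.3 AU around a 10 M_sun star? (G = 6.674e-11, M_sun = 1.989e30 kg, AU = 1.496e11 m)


v = sqrt(GM/r) = sqrt(6.674e-11 * 1.989e+31 / 1.242e+12) = 32696.83

32696.83 m/s


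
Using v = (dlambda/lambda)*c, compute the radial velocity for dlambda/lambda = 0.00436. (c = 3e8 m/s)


v = (dlambda/lambda) * c = 0.00436 * 3e8 = 1.308e+06

1.308e+06 m/s


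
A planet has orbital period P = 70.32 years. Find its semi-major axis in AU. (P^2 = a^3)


a = P^(2/3) = 70.32^(2/3) = 17.0367

17.0367 AU


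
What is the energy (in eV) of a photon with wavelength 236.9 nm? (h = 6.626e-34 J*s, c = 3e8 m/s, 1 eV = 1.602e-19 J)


E = hc/lambda = 6.626e-34 * 3e8 / 2.369e-07 = 8.391e-19 J = 5.2378 eV

5.2378 eV


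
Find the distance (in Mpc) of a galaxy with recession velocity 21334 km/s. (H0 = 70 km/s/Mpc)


d = v / H0 = 21334 / 70 = 304.7714

304.7714 Mpc


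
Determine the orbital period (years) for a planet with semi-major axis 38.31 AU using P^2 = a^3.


P = a^(3/2) = 38.31^1.5 = 237.12

237.12 years


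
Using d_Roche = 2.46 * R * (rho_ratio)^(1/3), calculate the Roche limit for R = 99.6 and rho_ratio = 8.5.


d_Roche = 2.46 * 99.6 * 8.5^(1/3) = 500.0354

500.0354


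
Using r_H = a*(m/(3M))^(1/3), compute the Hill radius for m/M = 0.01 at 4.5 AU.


r_H = a * (m/3M)^(1/3) = 4.5 * (0.01/3)^(1/3) = 0.6722

0.6722 AU


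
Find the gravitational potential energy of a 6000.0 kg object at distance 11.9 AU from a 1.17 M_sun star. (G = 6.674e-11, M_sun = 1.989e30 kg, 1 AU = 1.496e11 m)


M = 1.17 * 1.989e30 kg = 2.32713e+30 kg; r = 11.9 AU * 1.496e11 m/AU = 1.78024e+12 m. U = -GM*m/r = -(6.674e-11 * 2.32713e+30 * 6000.0) / 1.78024e+12 = -5.235e+11

-5.235e+11 J


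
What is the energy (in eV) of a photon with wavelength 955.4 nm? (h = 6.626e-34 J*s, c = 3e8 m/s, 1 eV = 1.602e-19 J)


E = hc/lambda = 6.626e-34 * 3e8 / 9.554e-07 = 2.081e-19 J = 1.2987 eV

1.2987 eV


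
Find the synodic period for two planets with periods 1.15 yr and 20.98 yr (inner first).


1/P_syn = |1/P1 - 1/P2| = |1/1.15 - 1/20.98| => P_syn = 1.2167

1.2167 years


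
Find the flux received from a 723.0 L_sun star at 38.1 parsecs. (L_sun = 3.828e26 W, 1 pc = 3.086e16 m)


F = L / (4*pi*d^2) = 2.768e+29 / (4*pi*(1.176e+18)^2) = 1.593e-08

1.593e-08 W/m^2


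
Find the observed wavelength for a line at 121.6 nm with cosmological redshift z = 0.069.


lam_obs = lam_emit * (1 + z) = 121.6 * (1 + 0.069) = 129.9904

129.9904 nm


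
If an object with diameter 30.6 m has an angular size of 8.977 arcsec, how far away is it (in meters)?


D = size / theta_rad, theta_rad = 8.977 * pi/(180*3600) = 4.352e-05, D = 703097.1451

703097.1451 m


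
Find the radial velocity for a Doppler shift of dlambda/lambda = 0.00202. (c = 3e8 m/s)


v = (dlambda/lambda) * c = 0.00202 * 3e8 = 606000.0

606000.0 m/s


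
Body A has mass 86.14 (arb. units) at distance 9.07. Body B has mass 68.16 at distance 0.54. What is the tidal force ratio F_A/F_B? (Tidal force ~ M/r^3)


Ratio = (M1/r1^3) / (M2/r2^3) = (86.14/9.07^3) / (68.16/0.54^3) = 2.667e-04

2.667e-04


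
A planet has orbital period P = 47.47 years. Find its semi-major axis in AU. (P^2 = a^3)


a = P^(2/3) = 47.47^(2/3) = 13.1103

13.1103 AU


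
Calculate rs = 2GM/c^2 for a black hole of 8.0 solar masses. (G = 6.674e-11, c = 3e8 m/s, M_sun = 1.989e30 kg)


M = 8.0 * 1.989e30 kg = 1.5912e+31 kg. rs = 2GM/c^2 = 2 * 6.674e-11 * 1.5912e+31 / (3e8)^2 = 23599.264

23599.264 m


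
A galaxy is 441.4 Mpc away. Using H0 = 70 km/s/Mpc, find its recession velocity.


v = H0 * d = 70 * 441.4 = 30898.0

30898.0 km/s


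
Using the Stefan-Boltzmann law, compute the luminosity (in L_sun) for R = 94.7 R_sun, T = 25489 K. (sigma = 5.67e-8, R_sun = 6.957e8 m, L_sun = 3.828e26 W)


R = 94.7 * 6.957e8 m = 6.588279e+10 m. L = 4*pi*R^2*sigma*T^4 = 4*pi*(6.588279e+10)^2 * 5.67e-8 * 25489^4 = 1.305413431e+33 W. L/L_sun = 1.305413431e+33 / 3.828e26 = 3.410e+06

3.410e+06 L_sun


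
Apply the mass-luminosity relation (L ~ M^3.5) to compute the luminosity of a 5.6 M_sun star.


L/L_sun = (M/M_sun)^3.5 = 5.6^3.5 = 415.5833

415.5833 L_sun


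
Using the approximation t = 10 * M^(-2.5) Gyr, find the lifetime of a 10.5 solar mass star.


t = 10 * M^(-2.5) = 10 * 10.5^(-2.5) = 0.028

0.028 Gyr


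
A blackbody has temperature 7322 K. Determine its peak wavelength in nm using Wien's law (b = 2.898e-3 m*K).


lam_max = b / T = 2.898e-3 / 7322 = 3.958e-07 m = 395.7935 nm

395.7935 nm


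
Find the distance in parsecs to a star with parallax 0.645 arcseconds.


d = 1/p = 1/0.645 = 1.5504

1.5504 pc


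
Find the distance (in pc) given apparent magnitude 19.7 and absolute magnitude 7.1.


d = 10^((m - M + 5)/5) = 10^((19.7 - 7.1 + 5)/5) = 3311.3112

3311.3112 pc


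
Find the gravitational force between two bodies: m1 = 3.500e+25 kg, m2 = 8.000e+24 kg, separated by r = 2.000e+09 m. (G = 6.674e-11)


F = G*m1*m2/r^2 = 6.674e-11 * 3.500e+25 * 8.000e+24 / (2.000e+09)^2 = 6.674e-11 * 2.800e+50 / 4.000e+18 = 4.672e+21

4.672e+21 N


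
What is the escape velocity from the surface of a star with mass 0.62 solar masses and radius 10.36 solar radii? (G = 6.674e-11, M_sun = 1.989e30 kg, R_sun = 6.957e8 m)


M = 0.62 * 1.989e30 kg = 1.23318e+30 kg; R = 10.36 * 6.957e8 m = 7.207452e+09 m. v_esc = sqrt(2GM/R) = sqrt(2 * 6.674e-11 * 1.23318e+30 / 7.207452e+09) = 151122.9616

151122.9616 m/s


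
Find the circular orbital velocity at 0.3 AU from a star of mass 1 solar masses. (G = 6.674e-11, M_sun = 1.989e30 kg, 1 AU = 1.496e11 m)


v = sqrt(GM/r) = sqrt(6.674e-11 * 1.989e+30 / 4.488e+10) = 54385.6181

54385.6181 m/s


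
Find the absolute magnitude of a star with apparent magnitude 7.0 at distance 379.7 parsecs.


M = m - 5*log10(d) + 5 = 7.0 - 5*log10(379.7) + 5 = -0.8972

-0.8972


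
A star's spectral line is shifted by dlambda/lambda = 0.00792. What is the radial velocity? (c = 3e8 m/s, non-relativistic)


v = (dlambda/lambda) * c = 0.00792 * 3e8 = 2.376e+06

2.376e+06 m/s


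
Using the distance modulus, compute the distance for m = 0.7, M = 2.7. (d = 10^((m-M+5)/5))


d = 10^((m - M + 5)/5) = 10^((0.7 - 2.7 + 5)/5) = 3.9811

3.9811 pc


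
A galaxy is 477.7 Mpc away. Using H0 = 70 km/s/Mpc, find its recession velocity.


v = H0 * d = 70 * 477.7 = 33439.0

33439.0 km/s


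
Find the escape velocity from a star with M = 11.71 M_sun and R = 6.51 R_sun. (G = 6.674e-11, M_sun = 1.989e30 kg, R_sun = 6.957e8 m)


M = 11.71 * 1.989e30 kg = 2.329119e+31 kg; R = 6.51 * 6.957e8 m = 4.529007e+09 m. v_esc = sqrt(2GM/R) = sqrt(2 * 6.674e-11 * 2.329119e+31 / 4.529007e+09) = 828518.9424

828518.9424 m/s


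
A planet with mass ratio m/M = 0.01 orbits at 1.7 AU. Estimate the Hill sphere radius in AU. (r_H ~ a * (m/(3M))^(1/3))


r_H = a * (m/3M)^(1/3) = 1.7 * (0.01/3)^(1/3) = 0.2539

0.2539 AU


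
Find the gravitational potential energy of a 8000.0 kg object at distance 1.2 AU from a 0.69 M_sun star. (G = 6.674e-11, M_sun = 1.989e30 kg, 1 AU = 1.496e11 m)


M = 0.69 * 1.989e30 kg = 1.37241e+30 kg; r = 1.2 AU * 1.496e11 m/AU = 1.7952e+11 m. U = -GM*m/r = -(6.674e-11 * 1.37241e+30 * 8000.0) / 1.7952e+11 = -4.082e+12

-4.082e+12 J


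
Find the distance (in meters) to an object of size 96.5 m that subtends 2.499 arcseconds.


D = size / theta_rad, theta_rad = 2.499 * pi/(180*3600) = 1.212e-05, D = 7.965e+06

7.965e+06 m


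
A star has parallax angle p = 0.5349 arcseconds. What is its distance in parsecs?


d = 1/p = 1/0.5349 = 1.8695

1.8695 pc


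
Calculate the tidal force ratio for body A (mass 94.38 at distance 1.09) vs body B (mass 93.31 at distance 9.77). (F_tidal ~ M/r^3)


Ratio = (M1/r1^3) / (M2/r2^3) = (94.38/1.09^3) / (93.31/9.77^3) = 728.3766

728.3766


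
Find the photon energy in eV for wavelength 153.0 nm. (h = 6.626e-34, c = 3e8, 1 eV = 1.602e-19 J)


E = hc/lambda = 6.626e-34 * 3e8 / 1.530e-07 = 1.299e-18 J = 8.11 eV

8.11 eV


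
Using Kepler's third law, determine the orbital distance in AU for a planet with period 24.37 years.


a = P^(2/3) = 24.37^(2/3) = 8.4056

8.4056 AU


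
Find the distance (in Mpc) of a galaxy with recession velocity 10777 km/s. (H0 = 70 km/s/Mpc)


d = v / H0 = 10777 / 70 = 153.9571

153.9571 Mpc


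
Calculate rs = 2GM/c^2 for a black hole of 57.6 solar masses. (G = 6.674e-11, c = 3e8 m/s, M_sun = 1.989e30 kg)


M = 57.6 * 1.989e30 kg = 1.145664e+32 kg. rs = 2GM/c^2 = 2 * 6.674e-11 * 1.145664e+32 / (3e8)^2 = 169914.7008

169914.7008 m


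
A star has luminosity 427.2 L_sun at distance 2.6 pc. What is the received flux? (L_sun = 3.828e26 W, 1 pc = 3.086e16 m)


F = L / (4*pi*d^2) = 1.635e+29 / (4*pi*(8.024e+16)^2) = 2.021e-06

2.021e-06 W/m^2


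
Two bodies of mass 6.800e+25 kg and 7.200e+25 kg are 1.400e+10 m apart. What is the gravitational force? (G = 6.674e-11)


F = G*m1*m2/r^2 = 6.674e-11 * 6.800e+25 * 7.200e+25 / (1.400e+10)^2 = 6.674e-11 * 4.896e+51 / 1.960e+20 = 1.667e+21

1.667e+21 N


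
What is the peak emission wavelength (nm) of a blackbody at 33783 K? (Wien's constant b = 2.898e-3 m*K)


lam_max = b / T = 2.898e-3 / 33783 = 8.578e-08 m = 85.7828 nm

85.7828 nm


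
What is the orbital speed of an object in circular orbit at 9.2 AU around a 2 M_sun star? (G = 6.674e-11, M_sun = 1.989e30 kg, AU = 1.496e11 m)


v = sqrt(GM/r) = sqrt(6.674e-11 * 3.978e+30 / 1.376e+12) = 13888.8338

13888.8338 m/s


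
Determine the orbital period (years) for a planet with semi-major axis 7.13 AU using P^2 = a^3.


P = a^(3/2) = 7.13^1.5 = 19.0386

19.0386 years


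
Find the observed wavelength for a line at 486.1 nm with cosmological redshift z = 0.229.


lam_obs = lam_emit * (1 + z) = 486.1 * (1 + 0.229) = 597.4169

597.4169 nm


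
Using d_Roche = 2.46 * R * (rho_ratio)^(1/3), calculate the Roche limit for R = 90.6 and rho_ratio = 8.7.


d_Roche = 2.46 * 90.6 * 8.7^(1/3) = 458.3913

458.3913


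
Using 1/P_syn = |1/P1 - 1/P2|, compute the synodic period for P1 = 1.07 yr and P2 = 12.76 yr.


1/P_syn = |1/P1 - 1/P2| = |1/1.07 - 1/12.76| => P_syn = 1.1679

1.1679 years


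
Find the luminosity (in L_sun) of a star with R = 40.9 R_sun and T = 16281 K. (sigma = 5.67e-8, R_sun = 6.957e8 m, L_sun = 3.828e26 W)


R = 40.9 * 6.957e8 m = 2.845413e+10 m. L = 4*pi*R^2*sigma*T^4 = 4*pi*(2.845413e+10)^2 * 5.67e-8 * 16281^4 = 4.05329162e+31 W. L/L_sun = 4.05329162e+31 / 3.828e26 = 105885.361

105885.361 L_sun


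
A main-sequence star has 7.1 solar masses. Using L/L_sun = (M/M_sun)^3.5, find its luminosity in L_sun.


L/L_sun = (M/M_sun)^3.5 = 7.1^3.5 = 953.6834

953.6834 L_sun


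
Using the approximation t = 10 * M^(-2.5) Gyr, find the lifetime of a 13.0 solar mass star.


t = 10 * M^(-2.5) = 10 * 13.0^(-2.5) = 0.0164

0.0164 Gyr


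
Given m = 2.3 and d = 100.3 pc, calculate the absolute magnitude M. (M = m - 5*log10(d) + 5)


M = m - 5*log10(d) + 5 = 2.3 - 5*log10(100.3) + 5 = -2.7065

-2.7065


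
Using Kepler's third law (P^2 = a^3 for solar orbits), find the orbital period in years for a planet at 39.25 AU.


P = a^(3/2) = 39.25^1.5 = 245.9005

245.9005 years


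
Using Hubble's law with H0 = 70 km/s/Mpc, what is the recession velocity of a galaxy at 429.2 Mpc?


v = H0 * d = 70 * 429.2 = 30044.0

30044.0 km/s


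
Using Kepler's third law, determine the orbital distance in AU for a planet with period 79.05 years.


a = P^(2/3) = 79.05^(2/3) = 18.4191

18.4191 AU


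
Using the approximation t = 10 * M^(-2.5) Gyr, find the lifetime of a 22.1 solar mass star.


t = 10 * M^(-2.5) = 10 * 22.1^(-2.5) = 0.0044

0.0044 Gyr


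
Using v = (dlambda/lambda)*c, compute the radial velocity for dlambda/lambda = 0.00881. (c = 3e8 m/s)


v = (dlambda/lambda) * c = 0.00881 * 3e8 = 2.643e+06

2.643e+06 m/s


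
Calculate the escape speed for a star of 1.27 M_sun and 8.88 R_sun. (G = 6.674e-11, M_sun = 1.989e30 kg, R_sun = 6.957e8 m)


M = 1.27 * 1.989e30 kg = 2.52603e+30 kg; R = 8.88 * 6.957e8 m = 6.177816e+09 m. v_esc = sqrt(2GM/R) = sqrt(2 * 6.674e-11 * 2.52603e+30 / 6.177816e+09) = 233619.9176

233619.9176 m/s


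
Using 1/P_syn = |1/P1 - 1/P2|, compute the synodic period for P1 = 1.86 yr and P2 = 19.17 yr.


1/P_syn = |1/P1 - 1/P2| = |1/1.86 - 1/19.17| => P_syn = 2.0599

2.0599 years


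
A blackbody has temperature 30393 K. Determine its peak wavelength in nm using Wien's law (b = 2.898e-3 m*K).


lam_max = b / T = 2.898e-3 / 30393 = 9.535e-08 m = 95.3509 nm

95.3509 nm


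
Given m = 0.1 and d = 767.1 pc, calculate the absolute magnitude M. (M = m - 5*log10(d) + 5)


M = m - 5*log10(d) + 5 = 0.1 - 5*log10(767.1) + 5 = -9.3243

-9.3243


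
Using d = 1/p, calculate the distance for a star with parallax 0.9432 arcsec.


d = 1/p = 1/0.9432 = 1.0602

1.0602 pc


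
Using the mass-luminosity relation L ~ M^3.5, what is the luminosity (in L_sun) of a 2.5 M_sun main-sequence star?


L/L_sun = (M/M_sun)^3.5 = 2.5^3.5 = 24.7053

24.7053 L_sun


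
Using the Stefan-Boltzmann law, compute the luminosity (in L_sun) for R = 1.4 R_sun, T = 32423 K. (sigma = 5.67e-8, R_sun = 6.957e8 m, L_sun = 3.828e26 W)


R = 1.4 * 6.957e8 m = 9.7398e+08 m. L = 4*pi*R^2*sigma*T^4 = 4*pi*(9.7398e+08)^2 * 5.67e-8 * 32423^4 = 7.469745171e+29 W. L/L_sun = 7.469745171e+29 / 3.828e26 = 1951.3441

1951.3441 L_sun


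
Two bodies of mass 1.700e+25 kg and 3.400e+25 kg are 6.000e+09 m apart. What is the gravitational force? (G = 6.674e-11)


F = G*m1*m2/r^2 = 6.674e-11 * 1.700e+25 * 3.400e+25 / (6.000e+09)^2 = 6.674e-11 * 5.780e+50 / 3.600e+19 = 1.072e+21

1.072e+21 N


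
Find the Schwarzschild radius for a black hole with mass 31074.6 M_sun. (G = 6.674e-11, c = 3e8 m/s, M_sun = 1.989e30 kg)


M = 31074.6 * 1.989e30 kg = 6.18073794e+34 kg. rs = 2GM/c^2 = 2 * 6.674e-11 * 6.18073794e+34 / (3e8)^2 = 9.167e+07

9.167e+07 m


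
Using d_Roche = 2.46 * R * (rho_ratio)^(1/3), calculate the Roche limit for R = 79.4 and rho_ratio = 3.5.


d_Roche = 2.46 * 79.4 * 3.5^(1/3) = 296.5594

296.5594


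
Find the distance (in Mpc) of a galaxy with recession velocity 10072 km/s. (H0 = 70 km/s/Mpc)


d = v / H0 = 10072 / 70 = 143.8857

143.8857 Mpc


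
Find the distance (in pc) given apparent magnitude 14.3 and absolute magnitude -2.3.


d = 10^((m - M + 5)/5) = 10^((14.3 - -2.3 + 5)/5) = 20892.9613

20892.9613 pc


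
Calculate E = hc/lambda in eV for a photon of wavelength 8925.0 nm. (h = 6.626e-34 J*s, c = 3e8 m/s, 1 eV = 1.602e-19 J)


E = hc/lambda = 6.626e-34 * 3e8 / 8.925e-06 = 2.227e-20 J = 0.139 eV

0.139 eV


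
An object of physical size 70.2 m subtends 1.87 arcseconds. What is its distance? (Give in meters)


D = size / theta_rad, theta_rad = 1.87 * pi/(180*3600) = 9.066e-06, D = 7.743e+06

7.743e+06 m


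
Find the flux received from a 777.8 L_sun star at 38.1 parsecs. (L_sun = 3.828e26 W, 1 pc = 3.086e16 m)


F = L / (4*pi*d^2) = 2.977e+29 / (4*pi*(1.176e+18)^2) = 1.714e-08

1.714e-08 W/m^2


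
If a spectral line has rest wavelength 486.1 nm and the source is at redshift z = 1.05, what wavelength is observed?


lam_obs = lam_emit * (1 + z) = 486.1 * (1 + 1.05) = 996.505

996.505 nm


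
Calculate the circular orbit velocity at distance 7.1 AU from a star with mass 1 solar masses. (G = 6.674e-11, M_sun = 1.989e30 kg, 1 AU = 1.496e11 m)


v = sqrt(GM/r) = sqrt(6.674e-11 * 1.989e+30 / 1.062e+12) = 11179.3234

11179.3234 m/s


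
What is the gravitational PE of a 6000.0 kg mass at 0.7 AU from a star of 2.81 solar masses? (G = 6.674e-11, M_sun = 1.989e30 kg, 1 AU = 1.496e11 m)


M = 2.81 * 1.989e30 kg = 5.58909e+30 kg; r = 0.7 AU * 1.496e11 m/AU = 1.0472e+11 m. U = -GM*m/r = -(6.674e-11 * 5.58909e+30 * 6000.0) / 1.0472e+11 = -2.137e+13

-2.137e+13 J


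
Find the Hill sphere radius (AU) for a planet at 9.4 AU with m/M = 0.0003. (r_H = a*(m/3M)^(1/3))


r_H = a * (m/3M)^(1/3) = 9.4 * (0.0003/3)^(1/3) = 0.4363

0.4363 AU


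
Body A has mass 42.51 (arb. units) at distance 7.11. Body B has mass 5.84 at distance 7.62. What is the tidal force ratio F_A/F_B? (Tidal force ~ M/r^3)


Ratio = (M1/r1^3) / (M2/r2^3) = (42.51/7.11^3) / (5.84/7.62^3) = 8.9605

8.9605


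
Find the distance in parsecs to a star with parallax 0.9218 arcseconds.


d = 1/p = 1/0.9218 = 1.0848

1.0848 pc


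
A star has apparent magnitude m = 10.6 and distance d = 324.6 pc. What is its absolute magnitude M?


M = m - 5*log10(d) + 5 = 10.6 - 5*log10(324.6) + 5 = 3.0433

3.0433


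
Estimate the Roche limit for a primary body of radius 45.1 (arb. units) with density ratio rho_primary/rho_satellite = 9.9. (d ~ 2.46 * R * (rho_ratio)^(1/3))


d_Roche = 2.46 * 45.1 * 9.9^(1/3) = 238.2265

238.2265


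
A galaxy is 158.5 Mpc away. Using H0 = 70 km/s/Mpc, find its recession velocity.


v = H0 * d = 70 * 158.5 = 11095.0

11095.0 km/s


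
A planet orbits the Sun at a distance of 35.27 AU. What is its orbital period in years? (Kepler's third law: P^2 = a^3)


P = a^(3/2) = 35.27^1.5 = 209.4634

209.4634 years


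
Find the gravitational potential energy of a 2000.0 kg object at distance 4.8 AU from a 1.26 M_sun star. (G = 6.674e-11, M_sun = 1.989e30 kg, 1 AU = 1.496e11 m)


M = 1.26 * 1.989e30 kg = 2.50614e+30 kg; r = 4.8 AU * 1.496e11 m/AU = 7.1808e+11 m. U = -GM*m/r = -(6.674e-11 * 2.50614e+30 * 2000.0) / 7.1808e+11 = -4.659e+11

-4.659e+11 J


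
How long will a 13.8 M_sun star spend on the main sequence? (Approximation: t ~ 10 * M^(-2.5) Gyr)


t = 10 * M^(-2.5) = 10 * 13.8^(-2.5) = 0.0141

0.0141 Gyr


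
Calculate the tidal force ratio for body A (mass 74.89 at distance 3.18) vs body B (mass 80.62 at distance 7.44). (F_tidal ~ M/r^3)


Ratio = (M1/r1^3) / (M2/r2^3) = (74.89/3.18^3) / (80.62/7.44^3) = 11.8965

11.8965


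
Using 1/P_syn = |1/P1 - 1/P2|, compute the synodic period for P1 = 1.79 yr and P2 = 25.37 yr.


1/P_syn = |1/P1 - 1/P2| = |1/1.79 - 1/25.37| => P_syn = 1.9259

1.9259 years


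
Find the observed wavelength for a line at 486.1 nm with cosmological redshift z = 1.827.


lam_obs = lam_emit * (1 + z) = 486.1 * (1 + 1.827) = 1374.2047

1374.2047 nm


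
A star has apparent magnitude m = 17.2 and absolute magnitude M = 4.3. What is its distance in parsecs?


d = 10^((m - M + 5)/5) = 10^((17.2 - 4.3 + 5)/5) = 3801.894

3801.894 pc


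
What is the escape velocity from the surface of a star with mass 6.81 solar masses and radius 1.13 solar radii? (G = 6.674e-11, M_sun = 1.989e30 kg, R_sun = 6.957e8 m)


M = 6.81 * 1.989e30 kg = 1.354509e+31 kg; R = 1.13 * 6.957e8 m = 7.86141e+08 m. v_esc = sqrt(2GM/R) = sqrt(2 * 6.674e-11 * 1.354509e+31 / 7.86141e+08) = 1.517e+06

1.517e+06 m/s


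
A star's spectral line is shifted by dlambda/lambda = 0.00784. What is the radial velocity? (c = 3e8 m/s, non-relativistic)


v = (dlambda/lambda) * c = 0.00784 * 3e8 = 2.352e+06

2.352e+06 m/s


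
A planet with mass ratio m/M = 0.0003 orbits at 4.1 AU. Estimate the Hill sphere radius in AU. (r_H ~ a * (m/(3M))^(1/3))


r_H = a * (m/3M)^(1/3) = 4.1 * (0.0003/3)^(1/3) = 0.1903

0.1903 AU


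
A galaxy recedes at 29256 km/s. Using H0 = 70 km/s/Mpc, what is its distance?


d = v / H0 = 29256 / 70 = 417.9429

417.9429 Mpc


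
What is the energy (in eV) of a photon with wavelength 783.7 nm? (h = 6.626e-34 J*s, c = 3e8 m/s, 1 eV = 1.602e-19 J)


E = hc/lambda = 6.626e-34 * 3e8 / 7.837e-07 = 2.536e-19 J = 1.5833 eV

1.5833 eV


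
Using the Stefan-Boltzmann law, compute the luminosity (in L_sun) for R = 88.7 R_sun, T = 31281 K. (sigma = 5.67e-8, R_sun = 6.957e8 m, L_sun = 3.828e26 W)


R = 88.7 * 6.957e8 m = 6.170859e+10 m. L = 4*pi*R^2*sigma*T^4 = 4*pi*(6.170859e+10)^2 * 5.67e-8 * 31281^4 = 2.597805801e+33 W. L/L_sun = 2.597805801e+33 / 3.828e26 = 6.786e+06

6.786e+06 L_sun


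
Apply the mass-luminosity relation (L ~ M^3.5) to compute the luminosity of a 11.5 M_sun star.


L/L_sun = (M/M_sun)^3.5 = 11.5^3.5 = 5157.5381

5157.5381 L_sun
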